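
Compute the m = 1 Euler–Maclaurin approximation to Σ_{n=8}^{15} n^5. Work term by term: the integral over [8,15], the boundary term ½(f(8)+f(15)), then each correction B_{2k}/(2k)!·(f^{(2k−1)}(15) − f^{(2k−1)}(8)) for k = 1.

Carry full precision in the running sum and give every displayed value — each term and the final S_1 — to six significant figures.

The integral term ∫_8^15 x^5 dx = 1.85475e+06.
Boundary: ½(f(8) + f(15)) = ½(32768.0 + 759375) = 396072.
So far: 2.25082e+06.
Correction k=1: B_{2}/2! · (f^{(1)}(15) − f^{(1)}(8)) = 1/12 · (253125 − 20480.0) = 19387.1.

S_1 ≈ 2.27021e+06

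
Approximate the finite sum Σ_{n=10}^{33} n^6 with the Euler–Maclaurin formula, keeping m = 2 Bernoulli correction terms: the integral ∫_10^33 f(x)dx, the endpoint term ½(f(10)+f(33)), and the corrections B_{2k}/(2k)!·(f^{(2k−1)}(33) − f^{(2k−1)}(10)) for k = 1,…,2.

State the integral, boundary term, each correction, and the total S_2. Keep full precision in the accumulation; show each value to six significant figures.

S_2 ≈ 6.75267e+09

The integral term ∫_10^33 x^6 dx = 6.08692e+09.
Boundary: ½(f(10) + f(33)) = ½(1.00000e+06 + 1.29147e+09) = 6.46234e+08.
Running total after boundary: 6.73315e+09.
Order-1 term: 1/12 · (2.34812e+08 − 600000) = 1.95177e+07.
Running total after k=1: 6.75267e+09.
Order-2 term: −1/720 · (4.31244e+06 − 120000) = -5822.83.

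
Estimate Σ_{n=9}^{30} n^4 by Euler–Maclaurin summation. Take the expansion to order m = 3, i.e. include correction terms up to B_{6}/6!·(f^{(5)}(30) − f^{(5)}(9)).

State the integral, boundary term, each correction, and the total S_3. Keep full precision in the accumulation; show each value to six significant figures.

S_3 ≈ 5.26523e+06

Integral: ∫_9^30 x^4 dx = 4.84819e+06.
Endpoint term: (f(9) + f(30))/2 = (6561.00 + 810000)/2 = 408280.
Running total after boundary: 5.25647e+06.
Order-1 term: 1/12 · (108000 − 2916.00) = 8757.00.
After k=1: 5.26523e+06.
Order-2 term: −1/720 · (720.000 − 216.000) = -0.700000.
After k=2: 5.26523e+06.
Order-3 term: 1/30240 · (0.00000 − 0.00000) = 0.00000.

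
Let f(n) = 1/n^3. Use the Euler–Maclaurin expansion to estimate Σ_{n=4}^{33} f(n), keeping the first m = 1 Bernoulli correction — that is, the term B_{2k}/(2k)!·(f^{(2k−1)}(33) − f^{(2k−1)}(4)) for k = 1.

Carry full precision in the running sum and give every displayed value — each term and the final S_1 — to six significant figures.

S_1 ≈ 0.0395936

Integral: ∫_4^33 1/x^3 dx = 0.0307909.
Endpoint term: (f(4) + f(33))/2 = (0.0156250 + 2.78265e-05)/2 = 0.00782641.
Integral + boundary = 0.0386173.
Correction k=1: B_{2}/2! · (f^{(1)}(33) − f^{(1)}(4)) = 1/12 · (-2.52968e-06 − (-0.0117188)) = 0.000976352.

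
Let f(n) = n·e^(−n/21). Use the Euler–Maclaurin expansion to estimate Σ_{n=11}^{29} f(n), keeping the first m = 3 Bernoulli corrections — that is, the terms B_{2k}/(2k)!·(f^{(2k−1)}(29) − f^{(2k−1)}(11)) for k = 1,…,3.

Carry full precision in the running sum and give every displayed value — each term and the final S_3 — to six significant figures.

Integral: ∫_11^29 x·e^(−x/21) dx = 134.093.
Boundary: ½(f(11) + f(29)) = ½(6.51486 + 7.28883) = 6.90185.
Integral + boundary = 140.995.
Correction k=1: B_{2}/2! · (f^{(1)}(29) − f^{(1)}(11)) = 1/12 · (-0.0957482 − 0.282029) = -0.0314814.
Running total after k=1: 140.963.
Correction k=2: B_{4}/4! · (f^{(3)}(29) − f^{(3)}(11)) = −1/720 · (0.000922744 − 0.00332551) = 3.33717e-06.
Running total after k=2: 140.963.
Correction k=3: B_{6}/6! · (f^{(5)}(29) − f^{(5)}(11)) = 1/30240 · (4.67710e-06 − 1.36315e-05) = -2.96111e-10.

S_3 ≈ 140.963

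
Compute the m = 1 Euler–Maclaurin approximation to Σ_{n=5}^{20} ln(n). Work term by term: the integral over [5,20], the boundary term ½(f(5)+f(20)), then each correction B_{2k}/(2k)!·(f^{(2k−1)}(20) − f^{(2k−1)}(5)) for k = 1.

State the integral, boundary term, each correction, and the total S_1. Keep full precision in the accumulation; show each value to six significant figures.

S_1 ≈ 39.1575

Integral: ∫_5^20 ln(x) dx = 36.8675.
½[f(5) + f(20)] = ½[1.60944 + 2.99573] = 2.30259.
Running total after boundary: 39.1700.
k=1: B_{2}/(2)! × [f^{(1)}(20) − f^{(1)}(5)] = 1/12 × (0.0500000 − 0.200000) = -0.0125000.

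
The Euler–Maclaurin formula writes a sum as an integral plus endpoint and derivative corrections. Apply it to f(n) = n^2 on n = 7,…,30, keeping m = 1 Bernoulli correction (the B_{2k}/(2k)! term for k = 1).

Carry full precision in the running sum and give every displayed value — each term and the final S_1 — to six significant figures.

Integral: ∫_7^30 x^2 dx = 8885.67.
Boundary: ½(f(7) + f(30)) = ½(49.0000 + 900.000) = 474.500.
Integral + boundary = 9360.17.
Order-1 term: 1/12 · (60.0000 − 14.0000) = 3.83333.

S_1 ≈ 9364.00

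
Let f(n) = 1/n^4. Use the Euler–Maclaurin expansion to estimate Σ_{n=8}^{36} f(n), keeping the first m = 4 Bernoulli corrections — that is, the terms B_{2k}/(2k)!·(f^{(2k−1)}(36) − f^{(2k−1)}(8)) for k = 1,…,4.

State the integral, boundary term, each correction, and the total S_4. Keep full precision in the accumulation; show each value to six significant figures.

The integral term ∫_8^36 1/x^4 dx = 0.000643897.
Endpoint term: (f(8) + f(36))/2 = (0.000244141 + 5.95374e-07)/2 = 0.000122368.
Integral + boundary = 0.000766265.
Correction k=1: B_{2}/2! · (f^{(1)}(36) − f^{(1)}(8)) = 1/12 · (-6.61527e-08 − (-0.000122070)) = 1.01670e-05.
After k=1: 0.000776432.
Correction k=2: B_{4}/4! · (f^{(3)}(36) − f^{(3)}(8)) = −1/720 · (-1.53131e-09 − (-5.72205e-05)) = -7.94707e-08.
After k=2: 0.000776353.
Correction k=3: B_{6}/6! · (f^{(5)}(36) − f^{(5)}(8)) = 1/30240 · (-6.61678e-11 − (-5.00679e-05)) = 1.65568e-09.
After k=3: 0.000776354.
Correction k=4: B_{8}/8! · (f^{(7)}(36) − f^{(7)}(8)) = −1/1209600 · (-4.59499e-12 − (-7.04080e-05)) = -5.82077e-11.

S_4 ≈ 0.000776354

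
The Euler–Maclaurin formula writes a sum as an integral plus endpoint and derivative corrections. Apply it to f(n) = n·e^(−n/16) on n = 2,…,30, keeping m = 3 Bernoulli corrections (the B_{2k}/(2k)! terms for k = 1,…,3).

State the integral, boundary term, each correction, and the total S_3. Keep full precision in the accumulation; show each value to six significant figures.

S_3 ≈ 144.397

∫_2^30 x·e^(−x/16) dx evaluates to 141.290.
Boundary: ½(f(2) + f(30)) = ½(1.76499 + 4.60065) = 3.18282.
Integral + boundary = 144.473.
k=1: B_{2}/(2)! × [f^{(1)}(30) − f^{(1)}(2)] = 1/12 × (-0.134186 − 0.772185) = -0.0755309.
Partial sum through k=1: 144.397.
k=2: B_{4}/(4)! × [f^{(3)}(30) − f^{(3)}(2)] = −1/720 × (0.000673923 − 0.00991085) = 1.28291e-05.
Partial sum through k=2: 144.397.
k=3: B_{6}/(6)! × [f^{(5)}(30) − f^{(5)}(2)] = 1/30240 × (7.31253e-06 − 6.56459e-05) = -1.92901e-09.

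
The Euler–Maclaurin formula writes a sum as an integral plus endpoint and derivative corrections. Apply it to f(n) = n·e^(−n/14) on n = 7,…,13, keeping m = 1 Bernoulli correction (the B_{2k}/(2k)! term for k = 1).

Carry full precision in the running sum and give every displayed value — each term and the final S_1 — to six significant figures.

S_1 ≈ 33.6337

∫_7^13 x·e^(−x/14) dx evaluates to 28.9655.
Endpoint term: (f(7) + f(13))/2 = (4.24571 + 5.13653)/2 = 4.69112.
Running total after boundary: 33.6566.
Order-1 term: 1/12 · (0.0282227 − 0.303265) = -0.0229202.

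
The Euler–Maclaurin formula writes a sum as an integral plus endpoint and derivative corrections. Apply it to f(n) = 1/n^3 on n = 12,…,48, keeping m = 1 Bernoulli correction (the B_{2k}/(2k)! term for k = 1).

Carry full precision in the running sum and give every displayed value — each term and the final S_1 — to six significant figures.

S_1 ≈ 0.00356109

The integral term ∫_12^48 1/x^3 dx = 0.00325521.
Boundary: ½(f(12) + f(48)) = ½(0.000578704 + 9.04225e-06) = 0.000293873.
Integral + boundary = 0.00354908.
Correction k=1: B_{2}/2! · (f^{(1)}(48) − f^{(1)}(12)) = 1/12 · (-5.65140e-07 − (-0.000144676)) = 1.20092e-05.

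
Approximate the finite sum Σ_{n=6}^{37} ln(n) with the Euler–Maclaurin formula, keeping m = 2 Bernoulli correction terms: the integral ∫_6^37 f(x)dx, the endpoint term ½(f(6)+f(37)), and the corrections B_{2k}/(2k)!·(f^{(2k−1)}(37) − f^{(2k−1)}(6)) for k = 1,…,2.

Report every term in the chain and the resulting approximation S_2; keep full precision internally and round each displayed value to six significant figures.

Integral: ∫_6^37 ln(x) dx = 91.8534.
½[f(6) + f(37)] = ½[1.79176 + 3.61092] = 2.70134.
So far: 94.5547.
k=1: B_{2}/(2)! × [f^{(1)}(37) − f^{(1)}(6)] = 1/12 × (0.0270270 − 0.166667) = -0.0116366.
After k=1: 94.5431.
k=2: B_{4}/(4)! × [f^{(3)}(37) − f^{(3)}(6)] = −1/720 × (3.94843e-05 − 0.00925926) = 1.28052e-05.

S_2 ≈ 94.5431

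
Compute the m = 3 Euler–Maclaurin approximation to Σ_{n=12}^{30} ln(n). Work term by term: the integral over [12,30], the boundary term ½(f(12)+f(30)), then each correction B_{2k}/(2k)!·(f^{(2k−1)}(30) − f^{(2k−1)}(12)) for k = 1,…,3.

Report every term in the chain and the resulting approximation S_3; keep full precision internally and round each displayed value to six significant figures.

Integral: ∫_12^30 ln(x) dx = 54.2170.
½[f(12) + f(30)] = ½[2.48491 + 3.40120] = 2.94305.
Integral + boundary = 57.1601.
Correction k=1: B_{2}/2! · (f^{(1)}(30) − f^{(1)}(12)) = 1/12 · (0.0333333 − 0.0833333) = -0.00416667.
After k=1: 57.1559.
Correction k=2: B_{4}/4! · (f^{(3)}(30) − f^{(3)}(12)) = −1/720 · (7.40741e-05 − 0.00115741) = 1.50463e-06.
After k=2: 57.1559.
Correction k=3: B_{6}/6! · (f^{(5)}(30) − f^{(5)}(12)) = 1/30240 · (9.87654e-07 − 9.64506e-05) = -3.15684e-09.

S_3 ≈ 57.1559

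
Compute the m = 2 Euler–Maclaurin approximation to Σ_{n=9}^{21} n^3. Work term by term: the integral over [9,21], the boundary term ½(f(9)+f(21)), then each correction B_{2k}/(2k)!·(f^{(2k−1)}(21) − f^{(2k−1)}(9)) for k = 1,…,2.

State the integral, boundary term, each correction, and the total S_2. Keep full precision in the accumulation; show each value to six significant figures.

Integral: ∫_9^21 x^3 dx = 46980.0.
½[f(9) + f(21)] = ½[729.000 + 9261.00] = 4995.00.
Running total after boundary: 51975.0.
k=1: B_{2}/(2)! × [f^{(1)}(21) − f^{(1)}(9)] = 1/12 × (1323.00 − 243.000) = 90.0000.
After k=1: 52065.0.
k=2: B_{4}/(4)! × [f^{(3)}(21) − f^{(3)}(9)] = −1/720 × (6.00000 − 6.00000) = 0.00000.

S_2 ≈ 52065.0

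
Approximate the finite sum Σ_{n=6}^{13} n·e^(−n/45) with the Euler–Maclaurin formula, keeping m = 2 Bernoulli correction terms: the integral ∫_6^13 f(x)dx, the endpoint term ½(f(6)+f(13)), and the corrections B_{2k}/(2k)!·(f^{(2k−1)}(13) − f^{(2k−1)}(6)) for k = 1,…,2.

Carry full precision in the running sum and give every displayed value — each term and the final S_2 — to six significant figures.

S_2 ≈ 60.8595

Integral: ∫_6^13 x·e^(−x/45) dx = 53.3837.
Boundary: ½(f(6) + f(13)) = ½(5.25104 + 9.73824) = 7.49464.
Integral + boundary = 60.8783.
Order-1 term: 1/12 · (0.532690 − 0.758484) = -0.0188161.
Running total after k=1: 60.8595.
Order-2 term: −1/720 · (0.00100290 − 0.00123893) = 3.27812e-07.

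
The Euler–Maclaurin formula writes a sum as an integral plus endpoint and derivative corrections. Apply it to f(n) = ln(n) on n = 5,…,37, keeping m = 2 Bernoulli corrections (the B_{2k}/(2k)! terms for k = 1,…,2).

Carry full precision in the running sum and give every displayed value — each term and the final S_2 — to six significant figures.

S_2 ≈ 96.1526

Integral: ∫_5^37 ln(x) dx = 93.5568.
Endpoint term: (f(5) + f(37))/2 = (1.60944 + 3.61092)/2 = 2.61018.
Running total after boundary: 96.1670.
Order-1 term: 1/12 · (0.0270270 − 0.200000) = -0.0144144.
After k=1: 96.1525.
Order-2 term: −1/720 · (3.94843e-05 − 0.0160000) = 2.21674e-05.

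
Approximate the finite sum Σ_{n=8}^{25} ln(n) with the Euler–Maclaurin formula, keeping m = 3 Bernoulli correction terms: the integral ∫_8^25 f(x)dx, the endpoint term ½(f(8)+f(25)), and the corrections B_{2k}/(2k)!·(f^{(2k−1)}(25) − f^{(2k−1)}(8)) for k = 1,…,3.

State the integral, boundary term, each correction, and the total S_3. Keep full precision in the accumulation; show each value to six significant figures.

S_3 ≈ 49.4784

The integral term ∫_8^25 ln(x) dx = 46.8364.
½[f(8) + f(25)] = ½[2.07944 + 3.21888] = 2.64916.
So far: 49.4855.
k=1: B_{2}/(2)! × [f^{(1)}(25) − f^{(1)}(8)] = 1/12 × (0.0400000 − 0.125000) = -0.00708333.
After k=1: 49.4784.
k=2: B_{4}/(4)! × [f^{(3)}(25) − f^{(3)}(8)] = −1/720 × (0.000128000 − 0.00390625) = 5.24757e-06.
After k=2: 49.4784.
k=3: B_{6}/(6)! × [f^{(5)}(25) − f^{(5)}(8)] = 1/30240 × (2.45760e-06 − 0.000732422) = -2.41390e-08.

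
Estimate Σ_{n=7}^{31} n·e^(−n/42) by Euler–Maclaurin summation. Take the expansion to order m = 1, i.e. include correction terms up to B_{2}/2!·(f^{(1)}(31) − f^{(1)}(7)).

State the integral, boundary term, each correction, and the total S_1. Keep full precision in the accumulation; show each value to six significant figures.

S_1 ≈ 286.763

∫_7^31 x·e^(−x/42) dx evaluates to 276.439.
Endpoint term: (f(7) + f(31))/2 = (5.92537 + 14.8187)/2 = 10.3721.
Running total after boundary: 286.811.
Order-1 term: 1/12 · (0.125197 − 0.705401) = -0.0483504.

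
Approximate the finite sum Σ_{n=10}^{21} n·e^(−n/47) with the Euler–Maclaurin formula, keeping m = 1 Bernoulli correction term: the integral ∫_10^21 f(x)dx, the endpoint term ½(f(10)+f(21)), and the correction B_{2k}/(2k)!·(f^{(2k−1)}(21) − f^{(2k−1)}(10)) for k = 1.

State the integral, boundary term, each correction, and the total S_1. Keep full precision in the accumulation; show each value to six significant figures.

S_1 ≈ 131.918

Integral: ∫_10^21 x·e^(−x/47) dx = 121.183.
Boundary: ½(f(10) + f(21)) = ½(8.08345 + 13.4330) = 10.7582.
So far: 131.942.
k=1: B_{2}/(2)! × [f^{(1)}(21) − f^{(1)}(10)] = 1/12 × (0.353858 − 0.636357) = -0.0235416.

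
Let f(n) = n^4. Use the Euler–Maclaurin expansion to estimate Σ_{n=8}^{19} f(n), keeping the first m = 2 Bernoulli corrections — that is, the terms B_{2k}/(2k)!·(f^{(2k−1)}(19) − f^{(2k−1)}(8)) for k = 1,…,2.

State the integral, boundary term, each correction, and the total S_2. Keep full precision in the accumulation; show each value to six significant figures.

S_2 ≈ 557990

∫_8^19 x^4 dx evaluates to 488666.
Endpoint term: (f(8) + f(19))/2 = (4096.00 + 130321)/2 = 67208.5.
Integral + boundary = 555875.
Order-1 term: 1/12 · (27436.0 − 2048.00) = 2115.67.
Running total after k=1: 557990.
Order-2 term: −1/720 · (456.000 − 192.000) = -0.366667.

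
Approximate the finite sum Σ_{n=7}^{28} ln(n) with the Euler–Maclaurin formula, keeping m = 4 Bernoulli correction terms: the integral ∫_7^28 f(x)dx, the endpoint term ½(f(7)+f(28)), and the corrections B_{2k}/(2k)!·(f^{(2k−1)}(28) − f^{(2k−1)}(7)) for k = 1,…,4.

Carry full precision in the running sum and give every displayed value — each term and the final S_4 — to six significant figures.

Integral: ∫_7^28 ln(x) dx = 58.6804.
½[f(7) + f(28)] = ½[1.94591 + 3.33220] = 2.63906.
Integral + boundary = 61.3194.
Correction k=1: B_{2}/2! · (f^{(1)}(28) − f^{(1)}(7)) = 1/12 · (0.0357143 − 0.142857) = -0.00892857.
Running total after k=1: 61.3105.
Correction k=2: B_{4}/4! · (f^{(3)}(28) − f^{(3)}(7)) = −1/720 · (9.11079e-05 − 0.00583090) = 7.97194e-06.
Running total after k=2: 61.3105.
Correction k=3: B_{6}/6! · (f^{(5)}(28) − f^{(5)}(7)) = 1/30240 · (1.39451e-06 − 0.00142798) = -4.71753e-08.
Running total after k=3: 61.3105.
Correction k=4: B_{8}/8! · (f^{(7)}(28) − f^{(7)}(7)) = −1/1209600 · (5.33613e-08 − 0.000874271) = 7.22733e-10.

S_4 ≈ 61.3105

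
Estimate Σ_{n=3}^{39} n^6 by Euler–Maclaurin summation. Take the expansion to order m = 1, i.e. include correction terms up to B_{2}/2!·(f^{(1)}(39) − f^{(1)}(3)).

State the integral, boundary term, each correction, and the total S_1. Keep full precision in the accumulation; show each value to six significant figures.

∫_3^39 x^6 dx evaluates to 1.96044e+10.
Boundary: ½(f(3) + f(39)) = ½(729.000 + 3.51874e+09) = 1.75937e+09.
Running total after boundary: 2.13638e+10.
Order-1 term: 1/12 · (5.41345e+08 − 1458.00) = 4.51120e+07.

S_1 ≈ 2.14089e+10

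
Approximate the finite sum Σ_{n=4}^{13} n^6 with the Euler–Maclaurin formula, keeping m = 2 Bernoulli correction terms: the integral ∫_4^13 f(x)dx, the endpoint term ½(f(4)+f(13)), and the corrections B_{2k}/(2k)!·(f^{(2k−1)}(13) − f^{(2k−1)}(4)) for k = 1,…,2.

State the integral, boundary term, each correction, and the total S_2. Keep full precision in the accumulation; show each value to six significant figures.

Integral: ∫_4^13 x^6 dx = 8.96173e+06.
Boundary: ½(f(4) + f(13)) = ½(4096.00 + 4.82681e+06) = 2.41545e+06.
Running total after boundary: 1.13772e+07.
Correction k=1: B_{2}/2! · (f^{(1)}(13) − f^{(1)}(4)) = 1/12 · (2.22776e+06 − 6144.00) = 185134.
After k=1: 1.15623e+07.
Correction k=2: B_{4}/4! · (f^{(3)}(13) − f^{(3)}(4)) = −1/720 · (263640 − 7680.00) = -355.500.

S_2 ≈ 1.15620e+07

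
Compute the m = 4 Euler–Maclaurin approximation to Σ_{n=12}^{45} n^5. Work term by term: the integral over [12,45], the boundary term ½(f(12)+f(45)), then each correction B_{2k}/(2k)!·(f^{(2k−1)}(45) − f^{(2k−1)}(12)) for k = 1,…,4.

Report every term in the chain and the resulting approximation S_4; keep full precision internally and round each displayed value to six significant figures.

S_4 ≈ 1.47755e+09

Integral: ∫_12^45 x^5 dx = 1.38346e+09.
½[f(12) + f(45)] = ½[248832 + 1.84528e+08] = 9.23885e+07.
Integral + boundary = 1.47585e+09.
Order-1 term: 1/12 · (2.05031e+07 − 103680) = 1.69995e+06.
After k=1: 1.47755e+09.
Order-2 term: −1/720 · (121500 − 8640.00) = -156.750.
After k=2: 1.47755e+09.
Order-3 term: 1/30240 · (120.000 − 120.000) = 0.00000.
After k=3: 1.47755e+09.
Order-4 term: −1/1209600 · (0.00000 − 0.00000) = 0.00000.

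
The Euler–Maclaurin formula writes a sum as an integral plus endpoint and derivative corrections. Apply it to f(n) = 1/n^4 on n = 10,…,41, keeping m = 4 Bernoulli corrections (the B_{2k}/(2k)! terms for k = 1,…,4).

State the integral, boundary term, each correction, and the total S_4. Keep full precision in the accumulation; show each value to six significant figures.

S_4 ≈ 0.000381988

∫_10^41 1/x^4 dx evaluates to 0.000328497.
½[f(10) + f(41)] = ½[0.000100000 + 3.53887e-07] = 5.01769e-05.
Running total after boundary: 0.000378674.
k=1: B_{2}/(2)! × [f^{(1)}(41) − f^{(1)}(10)] = 1/12 × (-3.45256e-08 − (-4.00000e-05)) = 3.33046e-06.
After k=1: 0.000382004.
k=2: B_{4}/(4)! × [f^{(3)}(41) − f^{(3)}(10)] = −1/720 × (-6.16161e-10 − (-1.20000e-05)) = -1.66658e-08.
After k=2: 0.000381988.
k=3: B_{6}/(6)! × [f^{(5)}(41) − f^{(5)}(10)] = 1/30240 × (-2.05265e-11 − (-6.72000e-06)) = 2.22222e-10.
After k=3: 0.000381988.
k=4: B_{8}/(8)! × [f^{(7)}(41) − f^{(7)}(10)] = −1/1209600 × (-1.09898e-12 − (-6.04800e-06)) = -5.00000e-12.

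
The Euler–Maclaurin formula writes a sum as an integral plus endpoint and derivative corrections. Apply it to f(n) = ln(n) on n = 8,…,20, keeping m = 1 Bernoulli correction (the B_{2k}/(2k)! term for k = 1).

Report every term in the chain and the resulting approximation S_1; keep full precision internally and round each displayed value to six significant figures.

∫_8^20 ln(x) dx evaluates to 31.2791.
Boundary: ½(f(8) + f(20)) = ½(2.07944 + 2.99573) = 2.53759.
So far: 33.8167.
Correction k=1: B_{2}/2! · (f^{(1)}(20) − f^{(1)}(8)) = 1/12 · (0.0500000 − 0.125000) = -0.00625000.

S_1 ≈ 33.8105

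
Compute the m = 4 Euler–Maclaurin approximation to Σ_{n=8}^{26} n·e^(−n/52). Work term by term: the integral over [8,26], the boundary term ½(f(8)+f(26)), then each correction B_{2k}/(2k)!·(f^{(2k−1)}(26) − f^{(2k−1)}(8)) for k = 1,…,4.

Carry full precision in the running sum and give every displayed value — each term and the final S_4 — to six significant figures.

S_4 ≈ 226.291

∫_8^26 x·e^(−x/52) dx evaluates to 215.012.
Endpoint term: (f(8) + f(26))/2 = (6.85923 + 15.7698)/2 = 11.3145.
So far: 226.326.
Order-1 term: 1/12 · (0.303265 − 0.725496) = -0.0351859.
Running total after k=1: 226.291.
Order-2 term: −1/720 · (0.000560772 − 0.000902479) = 4.74594e-07.
Running total after k=2: 226.291.
Order-3 term: 1/30240 · (3.73295e-07 − 5.68289e-07) = -6.44822e-12.
Running total after k=3: 226.291.
Order-4 term: −1/1209600 · (1.99410e-10 − 2.96901e-10) = 8.05983e-17.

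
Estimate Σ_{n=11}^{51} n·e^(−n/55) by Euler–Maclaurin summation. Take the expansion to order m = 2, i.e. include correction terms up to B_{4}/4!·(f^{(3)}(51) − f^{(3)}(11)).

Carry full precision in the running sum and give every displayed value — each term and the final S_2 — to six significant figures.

S_2 ≈ 680.002

Integral: ∫_11^51 x·e^(−x/55) dx = 665.463.
Endpoint term: (f(11) + f(51))/2 = (9.00604 + 20.1772)/2 = 14.5916.
Integral + boundary = 680.054.
Correction k=1: B_{2}/2! · (f^{(1)}(51) − f^{(1)}(11)) = 1/12 · (0.0287732 − 0.654985) = -0.0521843.
Partial sum through k=1: 680.002.
Correction k=2: B_{4}/4! · (f^{(3)}(51) − f^{(3)}(11)) = −1/720 · (0.000271086 − 0.000757833) = 6.76038e-07.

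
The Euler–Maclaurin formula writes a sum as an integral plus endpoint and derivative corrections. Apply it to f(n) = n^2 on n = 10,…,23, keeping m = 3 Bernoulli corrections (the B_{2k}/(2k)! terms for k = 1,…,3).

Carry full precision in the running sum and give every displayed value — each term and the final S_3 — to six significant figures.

S_3 ≈ 4039.00

The integral term ∫_10^23 x^2 dx = 3722.33.
Endpoint term: (f(10) + f(23))/2 = (100.000 + 529.000)/2 = 314.500.
So far: 4036.83.
Order-1 term: 1/12 · (46.0000 − 20.0000) = 2.16667.
Partial sum through k=1: 4039.00.
Order-2 term: −1/720 · (0.00000 − 0.00000) = 0.00000.
Partial sum through k=2: 4039.00.
Order-3 term: 1/30240 · (0.00000 − 0.00000) = 0.00000.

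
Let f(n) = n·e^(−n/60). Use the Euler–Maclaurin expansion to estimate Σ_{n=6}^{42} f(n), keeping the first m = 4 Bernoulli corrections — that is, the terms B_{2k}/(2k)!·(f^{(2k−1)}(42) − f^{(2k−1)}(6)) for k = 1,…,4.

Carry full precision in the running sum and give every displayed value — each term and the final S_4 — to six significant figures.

S_4 ≈ 557.141

∫_6^42 x·e^(−x/60) dx evaluates to 544.054.
½[f(6) + f(42)] = ½[5.42902 + 20.8566] = 13.1428.
Integral + boundary = 557.197.
Correction k=1: B_{2}/2! · (f^{(1)}(42) − f^{(1)}(6)) = 1/12 · (0.148976 − 0.814354) = -0.0554482.
After k=1: 557.141.
Correction k=2: B_{4}/4! · (f^{(3)}(42) − f^{(3)}(6)) = −1/720 · (0.000317263 − 0.000728897) = 5.71714e-07.
After k=2: 557.141.
Correction k=3: B_{6}/6! · (f^{(5)}(42) − f^{(5)}(6)) = 1/30240 · (1.64762e-07 − 3.42107e-07) = -5.86457e-12.
After k=3: 557.141.
Correction k=4: B_{8}/8! · (f^{(7)}(42) − f^{(7)}(6)) = −1/1209600 · (6.70543e-11 − 1.33817e-10) = 5.51942e-17.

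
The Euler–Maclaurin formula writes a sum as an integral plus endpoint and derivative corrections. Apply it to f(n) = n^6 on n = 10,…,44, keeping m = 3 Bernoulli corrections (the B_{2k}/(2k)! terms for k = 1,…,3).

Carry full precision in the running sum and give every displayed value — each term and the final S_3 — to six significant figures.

∫_10^44 x^6 dx evaluates to 4.56097e+10.
½[f(10) + f(44)] = ½[1.00000e+06 + 7.25631e+09] = 3.62866e+09.
Running total after boundary: 4.92383e+10.
Order-1 term: 1/12 · (9.89497e+08 − 600000) = 8.24081e+07.
Running total after k=1: 4.93208e+10.
Order-2 term: −1/720 · (1.02221e+07 − 120000) = -14030.7.
Running total after k=2: 4.93207e+10.
Order-3 term: 1/30240 · (31680.0 − 7200.00) = 0.809524.

S_3 ≈ 4.93207e+10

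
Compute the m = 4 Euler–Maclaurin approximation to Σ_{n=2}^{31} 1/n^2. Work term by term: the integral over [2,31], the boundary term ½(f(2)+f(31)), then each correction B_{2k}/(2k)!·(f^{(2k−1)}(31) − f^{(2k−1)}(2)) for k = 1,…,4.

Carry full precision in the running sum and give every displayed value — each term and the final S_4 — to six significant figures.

∫_2^31 1/x^2 dx evaluates to 0.467742.
Endpoint term: (f(2) + f(31))/2 = (0.250000 + 0.00104058)/2 = 0.125520.
So far: 0.593262.
k=1: B_{2}/(2)! × [f^{(1)}(31) − f^{(1)}(2)] = 1/12 × (-6.71344e-05 − (-0.250000)) = 0.0208277.
Partial sum through k=1: 0.614090.
k=2: B_{4}/(4)! × [f^{(3)}(31) − f^{(3)}(2)] = −1/720 × (-8.38306e-07 − (-0.750000)) = -0.00104167.
Partial sum through k=2: 0.613048.
k=3: B_{6}/(6)! × [f^{(5)}(31) − f^{(5)}(2)] = 1/30240 × (-2.61698e-08 − (-5.62500)) = 0.000186012.
Partial sum through k=3: 0.613234.
k=4: B_{8}/(8)! × [f^{(7)}(31) − f^{(7)}(2)] = −1/1209600 × (-1.52498e-09 − (-78.7500)) = -6.51042e-05.

S_4 ≈ 0.613169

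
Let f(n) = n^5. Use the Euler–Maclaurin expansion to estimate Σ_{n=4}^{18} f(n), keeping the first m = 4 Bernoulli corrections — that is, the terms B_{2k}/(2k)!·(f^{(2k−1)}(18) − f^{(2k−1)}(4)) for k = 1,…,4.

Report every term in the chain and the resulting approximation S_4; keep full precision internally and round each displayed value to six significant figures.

The integral term ∫_4^18 x^5 dx = 5.66802e+06.
½[f(4) + f(18)] = ½[1024.00 + 1.88957e+06] = 945296.
Integral + boundary = 6.61332e+06.
Correction k=1: B_{2}/2! · (f^{(1)}(18) − f^{(1)}(4)) = 1/12 · (524880 − 1280.00) = 43633.3.
Running total after k=1: 6.65695e+06.
Correction k=2: B_{4}/4! · (f^{(3)}(18) − f^{(3)}(4)) = −1/720 · (19440.0 − 960.000) = -25.6667.
Running total after k=2: 6.65692e+06.
Correction k=3: B_{6}/6! · (f^{(5)}(18) − f^{(5)}(4)) = 1/30240 · (120.000 − 120.000) = 0.00000.
Running total after k=3: 6.65692e+06.
Correction k=4: B_{8}/8! · (f^{(7)}(18) − f^{(7)}(4)) = −1/1209600 · (0.00000 − 0.00000) = 0.00000.

S_4 ≈ 6.65692e+06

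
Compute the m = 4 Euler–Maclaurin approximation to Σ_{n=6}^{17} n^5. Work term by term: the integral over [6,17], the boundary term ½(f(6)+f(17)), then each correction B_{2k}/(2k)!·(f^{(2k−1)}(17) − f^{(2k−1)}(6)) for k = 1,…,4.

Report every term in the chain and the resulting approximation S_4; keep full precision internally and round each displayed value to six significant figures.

∫_6^17 x^5 dx evaluates to 4.01515e+06.
Boundary: ½(f(6) + f(17)) = ½(7776.00 + 1.41986e+06) = 713816.
Running total after boundary: 4.72897e+06.
Order-1 term: 1/12 · (417605 − 6480.00) = 34260.4.
Running total after k=1: 4.76323e+06.
Order-2 term: −1/720 · (17340.0 − 2160.00) = -21.0833.
Running total after k=2: 4.76321e+06.
Order-3 term: 1/30240 · (120.000 − 120.000) = 0.00000.
Running total after k=3: 4.76321e+06.
Order-4 term: −1/1209600 · (0.00000 − 0.00000) = 0.00000.

S_4 ≈ 4.76321e+06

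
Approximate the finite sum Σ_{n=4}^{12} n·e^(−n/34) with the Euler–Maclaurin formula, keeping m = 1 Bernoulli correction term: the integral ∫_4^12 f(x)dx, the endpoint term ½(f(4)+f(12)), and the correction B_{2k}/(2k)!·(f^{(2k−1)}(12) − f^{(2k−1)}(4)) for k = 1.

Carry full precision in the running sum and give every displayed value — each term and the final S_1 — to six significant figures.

∫_4^12 x·e^(−x/34) dx evaluates to 49.7052.
½[f(4) + f(12)] = ½[3.55604 + 8.43142] = 5.99373.
So far: 55.6990.
Correction k=1: B_{2}/2! · (f^{(1)}(12) − f^{(1)}(4)) = 1/12 · (0.454636 − 0.784420) = -0.0274821.

S_1 ≈ 55.6715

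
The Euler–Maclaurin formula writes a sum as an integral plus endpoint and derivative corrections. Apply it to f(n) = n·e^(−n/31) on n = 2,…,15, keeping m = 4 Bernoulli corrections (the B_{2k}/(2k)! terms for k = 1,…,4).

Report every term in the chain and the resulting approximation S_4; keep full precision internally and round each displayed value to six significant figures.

S_4 ≈ 85.6218

∫_2^15 x·e^(−x/31) dx evaluates to 80.1079.
Endpoint term: (f(2) + f(15))/2 = (1.87504 + 9.24589)/2 = 5.56047.
Integral + boundary = 85.6684.
Order-1 term: 1/12 · (0.318138 − 0.877036) = -0.0465748.
After k=1: 85.6218.
Order-2 term: −1/720 · (0.00161386 − 0.00286376) = 1.73597e-06.
After k=2: 85.6218.
Order-3 term: 1/30240 · (3.01423e-06 − 5.01030e-06) = -6.60075e-11.
After k=3: 85.6218.
Order-4 term: −1/1209600 · (4.52561e-09 − 7.32635e-09) = 2.31543e-15.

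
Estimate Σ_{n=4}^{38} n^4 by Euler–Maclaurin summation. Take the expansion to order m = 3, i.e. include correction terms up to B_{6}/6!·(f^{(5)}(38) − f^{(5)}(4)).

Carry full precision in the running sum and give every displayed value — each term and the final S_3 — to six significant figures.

∫_4^38 x^4 dx evaluates to 1.58468e+07.
Endpoint term: (f(4) + f(38))/2 = (256.000 + 2.08514e+06)/2 = 1.04270e+06.
Running total after boundary: 1.68895e+07.
Order-1 term: 1/12 · (219488 − 256.000) = 18269.3.
After k=1: 1.69078e+07.
Order-2 term: −1/720 · (912.000 − 96.0000) = -1.13333.
After k=2: 1.69078e+07.
Order-3 term: 1/30240 · (0.00000 − 0.00000) = 0.00000.

S_3 ≈ 1.69078e+07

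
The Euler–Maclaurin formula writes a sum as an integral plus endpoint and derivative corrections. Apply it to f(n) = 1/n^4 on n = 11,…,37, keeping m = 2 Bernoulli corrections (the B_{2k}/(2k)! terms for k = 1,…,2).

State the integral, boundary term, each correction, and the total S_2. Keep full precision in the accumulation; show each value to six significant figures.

∫_11^37 1/x^4 dx evaluates to 0.000243858.
½[f(11) + f(37)] = ½[6.83013e-05 + 5.33572e-07] = 3.44175e-05.
So far: 0.000278275.
k=1: B_{2}/(2)! × [f^{(1)}(37) − f^{(1)}(11)] = 1/12 × (-5.76835e-08 − (-2.48369e-05)) = 2.06493e-06.
After k=1: 0.000280340.
k=2: B_{4}/(4)! × [f^{(3)}(37) − f^{(3)}(11)] = −1/720 × (-1.26406e-09 − (-6.15790e-06)) = -8.55088e-09.

S_2 ≈ 0.000280331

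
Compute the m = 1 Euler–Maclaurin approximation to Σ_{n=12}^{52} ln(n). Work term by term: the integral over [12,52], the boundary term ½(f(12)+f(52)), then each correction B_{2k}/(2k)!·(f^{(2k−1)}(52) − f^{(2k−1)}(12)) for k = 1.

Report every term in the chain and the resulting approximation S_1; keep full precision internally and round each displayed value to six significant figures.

The integral term ∫_12^52 ln(x) dx = 135.646.
½[f(12) + f(52)] = ½[2.48491 + 3.95124] = 3.21808.
Integral + boundary = 138.864.
k=1: B_{2}/(2)! × [f^{(1)}(52) − f^{(1)}(12)] = 1/12 × (0.0192308 − 0.0833333) = -0.00534188.

S_1 ≈ 138.859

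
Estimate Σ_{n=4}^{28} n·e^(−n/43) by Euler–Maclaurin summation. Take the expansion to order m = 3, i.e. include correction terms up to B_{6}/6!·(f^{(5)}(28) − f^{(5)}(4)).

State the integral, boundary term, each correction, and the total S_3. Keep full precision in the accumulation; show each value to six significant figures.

The integral term ∫_4^28 x·e^(−x/43) dx = 249.526.
Endpoint term: (f(4) + f(28))/2 = (3.64469 + 14.6003)/2 = 9.12249.
So far: 258.648.
Correction k=1: B_{2}/2! · (f^{(1)}(28) − f^{(1)}(4)) = 1/12 · (0.181897 − 0.826412) = -0.0537096.
Partial sum through k=1: 258.594.
Correction k=2: B_{4}/4! · (f^{(3)}(28) − f^{(3)}(4)) = −1/720 · (0.000662399 − 0.00143253) = 1.06963e-06.
Partial sum through k=2: 258.594.
Correction k=3: B_{6}/6! · (f^{(5)}(28) − f^{(5)}(4)) = 1/30240 · (6.63289e-07 − 1.30780e-06) = -2.13131e-11.

S_3 ≈ 258.594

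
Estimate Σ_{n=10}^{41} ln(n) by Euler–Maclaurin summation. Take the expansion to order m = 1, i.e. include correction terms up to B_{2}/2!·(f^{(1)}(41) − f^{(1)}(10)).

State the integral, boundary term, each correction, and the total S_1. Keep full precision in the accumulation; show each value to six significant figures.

S_1 ≈ 101.232

The integral term ∫_10^41 ln(x) dx = 98.2306.
½[f(10) + f(41)] = ½[2.30259 + 3.71357] = 3.00808.
Integral + boundary = 101.239.
Correction k=1: B_{2}/2! · (f^{(1)}(41) − f^{(1)}(10)) = 1/12 · (0.0243902 − 0.100000) = -0.00630081.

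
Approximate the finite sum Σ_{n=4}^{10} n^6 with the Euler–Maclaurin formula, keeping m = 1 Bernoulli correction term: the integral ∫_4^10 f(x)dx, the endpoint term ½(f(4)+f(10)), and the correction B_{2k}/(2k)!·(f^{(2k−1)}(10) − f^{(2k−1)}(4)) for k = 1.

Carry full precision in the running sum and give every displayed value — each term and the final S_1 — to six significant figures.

S_1 ≈ 1.97777e+06

The integral term ∫_4^10 x^6 dx = 1.42623e+06.
Boundary: ½(f(4) + f(10)) = ½(4096.00 + 1.00000e+06) = 502048.
Integral + boundary = 1.92828e+06.
Order-1 term: 1/12 · (600000 − 6144.00) = 49488.0.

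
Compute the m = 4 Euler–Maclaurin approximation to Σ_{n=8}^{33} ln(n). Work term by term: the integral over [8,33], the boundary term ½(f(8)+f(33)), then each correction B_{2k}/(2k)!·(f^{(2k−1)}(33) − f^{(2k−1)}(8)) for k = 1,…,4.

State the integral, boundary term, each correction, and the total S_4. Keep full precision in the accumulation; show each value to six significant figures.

S_4 ≈ 76.5293

The integral term ∫_8^33 ln(x) dx = 73.7492.
Boundary: ½(f(8) + f(33)) = ½(2.07944 + 3.49651) = 2.78797.
Running total after boundary: 76.5372.
k=1: B_{2}/(2)! × [f^{(1)}(33) − f^{(1)}(8)] = 1/12 × (0.0303030 − 0.125000) = -0.00789141.
Partial sum through k=1: 76.5293.
k=2: B_{4}/(4)! × [f^{(3)}(33) − f^{(3)}(8)] = −1/720 × (5.56529e-05 − 0.00390625) = 5.34805e-06.
Partial sum through k=2: 76.5293.
k=3: B_{6}/(6)! × [f^{(5)}(33) − f^{(5)}(8)] = 1/30240 × (6.13256e-07 − 0.000732422) = -2.42000e-08.
Partial sum through k=3: 76.5293.
k=4: B_{8}/(8)! × [f^{(7)}(33) − f^{(7)}(8)] = −1/1209600 × (1.68941e-08 − 0.000343323) = 2.83818e-10.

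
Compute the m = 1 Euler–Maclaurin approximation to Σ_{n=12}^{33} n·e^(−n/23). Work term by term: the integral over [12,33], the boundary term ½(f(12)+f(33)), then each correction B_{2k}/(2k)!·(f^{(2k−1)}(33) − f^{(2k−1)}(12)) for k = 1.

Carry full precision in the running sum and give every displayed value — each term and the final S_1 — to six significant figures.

S_1 ≈ 178.457

Integral: ∫_12^33 x·e^(−x/23) dx = 170.998.
Boundary: ½(f(12) + f(33)) = ½(7.12185 + 7.85952) = 7.49068.
So far: 178.489.
Correction k=1: B_{2}/2! · (f^{(1)}(33) − f^{(1)}(12)) = 1/12 · (-0.103551 − 0.283842) = -0.0322827.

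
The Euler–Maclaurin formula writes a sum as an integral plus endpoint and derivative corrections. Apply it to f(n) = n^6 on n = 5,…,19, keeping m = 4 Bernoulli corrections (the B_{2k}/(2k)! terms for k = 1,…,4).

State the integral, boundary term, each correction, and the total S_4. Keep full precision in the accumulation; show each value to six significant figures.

S_4 ≈ 1.52451e+08

Integral: ∫_5^19 x^6 dx = 1.27685e+08.
Endpoint term: (f(5) + f(19))/2 = (15625.0 + 4.70459e+07)/2 = 2.35308e+07.
So far: 1.51216e+08.
Correction k=1: B_{2}/2! · (f^{(1)}(19) − f^{(1)}(5)) = 1/12 · (1.48566e+07 − 18750.0) = 1.23649e+06.
Partial sum through k=1: 1.52452e+08.
Correction k=2: B_{4}/4! · (f^{(3)}(19) − f^{(3)}(5)) = −1/720 · (823080 − 15000.0) = -1122.33.
Partial sum through k=2: 1.52451e+08.
Correction k=3: B_{6}/6! · (f^{(5)}(19) − f^{(5)}(5)) = 1/30240 · (13680.0 − 3600.00) = 0.333333.
Partial sum through k=3: 1.52451e+08.
Correction k=4: B_{8}/8! · (f^{(7)}(19) − f^{(7)}(5)) = −1/1209600 · (0.00000 − 0.00000) = 0.00000.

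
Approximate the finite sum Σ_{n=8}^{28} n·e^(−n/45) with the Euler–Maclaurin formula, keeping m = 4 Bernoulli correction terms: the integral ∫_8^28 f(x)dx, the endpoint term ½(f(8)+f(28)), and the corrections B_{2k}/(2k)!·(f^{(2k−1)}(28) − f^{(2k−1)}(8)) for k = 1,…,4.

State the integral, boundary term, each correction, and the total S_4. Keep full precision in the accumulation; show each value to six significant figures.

S_4 ≈ 244.149

Integral: ∫_8^28 x·e^(−x/45) dx = 233.326.
½[f(8) + f(28)] = ½[6.69703 + 15.0290] = 10.8630.
Integral + boundary = 244.189.
Order-1 term: 1/12 · (0.202772 − 0.688306) = -0.0404611.
Running total after k=1: 244.149.
Order-2 term: −1/720 · (0.000630258 − 0.00116670) = 7.45054e-07.
Running total after k=2: 244.149.
Order-3 term: 1/30240 · (5.73028e-07 − 9.84440e-07) = -1.36049e-11.
Running total after k=3: 244.149.
Order-4 term: −1/1209600 · (4.12256e-10 − 6.87769e-10) = 2.27773e-16.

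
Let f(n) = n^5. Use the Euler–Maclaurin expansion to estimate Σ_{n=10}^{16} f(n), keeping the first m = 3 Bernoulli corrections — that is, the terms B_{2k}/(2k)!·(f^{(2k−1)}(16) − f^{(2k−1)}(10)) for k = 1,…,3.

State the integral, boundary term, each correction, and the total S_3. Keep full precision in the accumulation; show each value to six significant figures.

Integral: ∫_10^16 x^5 dx = 2.62954e+06.
Endpoint term: (f(10) + f(16))/2 = (100000 + 1.04858e+06)/2 = 574288.
Integral + boundary = 3.20382e+06.
Order-1 term: 1/12 · (327680 − 50000.0) = 23140.0.
Partial sum through k=1: 3.22696e+06.
Order-2 term: −1/720 · (15360.0 − 6000.00) = -13.0000.
Partial sum through k=2: 3.22695e+06.
Order-3 term: 1/30240 · (120.000 − 120.000) = 0.00000.

S_3 ≈ 3.22695e+06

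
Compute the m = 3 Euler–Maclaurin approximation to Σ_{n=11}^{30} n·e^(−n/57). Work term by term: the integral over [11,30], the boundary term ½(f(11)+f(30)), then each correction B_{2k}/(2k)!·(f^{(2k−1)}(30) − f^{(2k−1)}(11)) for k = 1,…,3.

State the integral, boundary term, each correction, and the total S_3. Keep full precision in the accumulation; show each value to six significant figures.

The integral term ∫_11^30 x·e^(−x/57) dx = 266.083.
Boundary: ½(f(11) + f(30)) = ½(9.06946 + 17.7233) = 13.3964.
Running total after boundary: 279.479.
k=1: B_{2}/(2)! × [f^{(1)}(30) − f^{(1)}(11)] = 1/12 × (0.279842 − 0.665383) = -0.0321284.
After k=1: 279.447.
k=2: B_{4}/(4)! × [f^{(3)}(30) − f^{(3)}(11)] = −1/720 × (0.000449799 − 0.000712335) = 3.64633e-07.
After k=2: 279.447.
k=3: B_{6}/(6)! × [f^{(5)}(30) − f^{(5)}(11)] = 1/30240 × (2.50374e-07 − 3.75461e-07) = -4.13647e-12.

S_3 ≈ 279.447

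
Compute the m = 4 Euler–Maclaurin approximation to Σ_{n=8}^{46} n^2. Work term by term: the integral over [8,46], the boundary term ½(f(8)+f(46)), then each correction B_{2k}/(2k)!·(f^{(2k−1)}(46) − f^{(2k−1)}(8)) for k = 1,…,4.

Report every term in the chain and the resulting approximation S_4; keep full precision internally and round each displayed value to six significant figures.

S_4 ≈ 33371.0

∫_8^46 x^2 dx evaluates to 32274.7.
½[f(8) + f(46)] = ½[64.0000 + 2116.00] = 1090.00.
Integral + boundary = 33364.7.
Correction k=1: B_{2}/2! · (f^{(1)}(46) − f^{(1)}(8)) = 1/12 · (92.0000 − 16.0000) = 6.33333.
After k=1: 33371.0.
Correction k=2: B_{4}/4! · (f^{(3)}(46) − f^{(3)}(8)) = −1/720 · (0.00000 − 0.00000) = 0.00000.
After k=2: 33371.0.
Correction k=3: B_{6}/6! · (f^{(5)}(46) − f^{(5)}(8)) = 1/30240 · (0.00000 − 0.00000) = 0.00000.
After k=3: 33371.0.
Correction k=4: B_{8}/8! · (f^{(7)}(46) − f^{(7)}(8)) = −1/1209600 · (0.00000 − 0.00000) = 0.00000.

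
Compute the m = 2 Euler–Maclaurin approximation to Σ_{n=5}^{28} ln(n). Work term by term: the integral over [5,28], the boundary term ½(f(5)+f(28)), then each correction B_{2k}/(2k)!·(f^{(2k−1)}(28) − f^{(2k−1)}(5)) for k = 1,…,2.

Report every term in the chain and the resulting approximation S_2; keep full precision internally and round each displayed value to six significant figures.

S_2 ≈ 64.7117

The integral term ∫_5^28 ln(x) dx = 62.2545.
Endpoint term: (f(5) + f(28))/2 = (1.60944 + 3.33220)/2 = 2.47082.
Integral + boundary = 64.7254.
Correction k=1: B_{2}/2! · (f^{(1)}(28) − f^{(1)}(5)) = 1/12 · (0.0357143 − 0.200000) = -0.0136905.
After k=1: 64.7117.
Correction k=2: B_{4}/4! · (f^{(3)}(28) − f^{(3)}(5)) = −1/720 · (9.11079e-05 − 0.0160000) = 2.20957e-05.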